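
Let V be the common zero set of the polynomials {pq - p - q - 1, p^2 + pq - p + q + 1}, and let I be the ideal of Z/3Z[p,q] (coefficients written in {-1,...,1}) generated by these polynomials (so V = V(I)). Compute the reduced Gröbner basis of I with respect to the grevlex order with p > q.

G = {p^2 - q - 1, pq - p - q - 1, q^2 + p - q + 1}

f_1 = pq - p - q - 1, LT = pq.
f_2 = p^2 + pq - p + q + 1, LT = p^2.

S(f_1,f_2): lcm = p^2q. S = -pq^2 - p^2 - q^2 - p - q.
  leading term pq^2: subtract (-q)·f_1 from -pq^2 - p^2 - q^2 - p - q → -p^2 - pq + q^2 - p + q
  leading term p^2: subtract (-1)·f_2 from -p^2 - pq + q^2 - p + q → q^2 + p - q + 1
  leading term q^2: no divisor's leading term divides it; move q^2 to the remainder.
  leading term p: no divisor's leading term divides it; move p to the remainder.
  leading term q: no divisor's leading term divides it; move -q to the remainder.
  leading term 1: no divisor's leading term divides it; move 1 to the remainder.
  remainder q^2 + p - q + 1 ≠ 0; add g_3 = q^2 + p - q + 1 to the basis.

The other S-polynomials (S(f_1,g_3), S(f_2,g_3)) all reduce to 0 modulo the current basis, so we have a Gröbner basis.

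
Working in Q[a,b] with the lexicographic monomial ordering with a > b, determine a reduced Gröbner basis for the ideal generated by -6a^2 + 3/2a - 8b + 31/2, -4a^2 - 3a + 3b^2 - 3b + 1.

G = {a - 3/4b^2 - 7/12b + 7/3, b^4 + 14/9b^3 - 482/81b^2 - 221/81b + 496/81}

f_1 = -6a^2 + 3/2a - 8b + 31/2, LT = a^2.
f_2 = -4a^2 - 3a + 3b^2 - 3b + 1, LT = a^2.

S(f_1,f_2): lcm = a^2. S = -a + 3/4b^2 + 7/12b - 7/3.
  leading term a: no divisor's leading term divides it; move -a to the remainder.
  leading term b^2: no divisor's leading term divides it; move 3/4b^2 to the remainder.
  leading term b: no divisor's leading term divides it; move 7/12b to the remainder.
  leading term 1: no divisor's leading term divides it; move -7/3 to the remainder.
  remainder -a + 3/4b^2 + 7/12b - 7/3 ≠ 0; add g_3 = -a + 3/4b^2 + 7/12b - 7/3 to the basis.

S(f_1,g_3): lcm = a^2. S = 3/4ab^2 + 7/12ab - 31/12a + 4/3b - 31/12.
  leading term ab^2: subtract (-3/4b^2)·g_3 from 3/4ab^2 + 7/12ab - 31/12a + 4/3b - 31/12 → 7/12ab - 31/12a + 9/16b^4 + 7/16b^3 - 7/4b^2 + 4/3b - 31/12
  leading term ab: subtract (-7/12b)·g_3 from 7/12ab - 31/12a + 9/16b^4 + 7/16b^3 - 7/4b^2 + 4/3b - 31/12 → -31/12a + 9/16b^4 + 7/8b^3 - 203/144b^2 - 1/36b - 31/12
  leading term a: subtract (31/12)·g_3 from -31/12a + 9/16b^4 + 7/8b^3 - 203/144b^2 - 1/36b - 31/12 → 9/16b^4 + 7/8b^3 - 241/72b^2 - 221/144b + 31/9
  leading term b^4: no divisor's leading term divides it; move 9/16b^4 to the remainder.
  leading term b^3: no divisor's leading term divides it; move 7/8b^3 to the remainder.
  leading term b^2: no divisor's leading term divides it; move -241/72b^2 to the remainder.
  leading term b: no divisor's leading term divides it; move -221/144b to the remainder.
  leading term 1: no divisor's leading term divides it; move 31/9 to the remainder.
  remainder 9/16b^4 + 7/8b^3 - 241/72b^2 - 221/144b + 31/9 ≠ 0; add g_4 = 9/16b^4 + 7/8b^3 - 241/72b^2 - 221/144b + 31/9 to the basis.

The other S-polynomials (S(f_2,g_3), S(f_1,g_4), S(f_2,g_4), S(g_3,g_4)) all reduce to 0 modulo the current basis, so we have a Gröbner basis.
Inter-reduce: drop elements whose leading term is divisible by another's, tail-reduce, and make monic.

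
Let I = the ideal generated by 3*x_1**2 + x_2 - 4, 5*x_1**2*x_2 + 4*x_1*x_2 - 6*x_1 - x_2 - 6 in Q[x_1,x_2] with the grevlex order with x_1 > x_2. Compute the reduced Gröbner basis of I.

G = {x_2**3 - 169/50*x_2**2 + 9/5*x_1 - 1/2*x_2 + 117/25, x_1**2 + 1/3*x_2 - 4/3, x_1*x_2 - 5/12*x_2**2 - 3/2*x_1 + 17/12*x_2 - 3/2}

f_1 = 3*x_1**2 + x_2 - 4, LT = x_1**2.
f_2 = 5*x_1**2*x_2 + 4*x_1*x_2 - 6*x_1 - x_2 - 6, LT = x_1**2*x_2.

S(f_1,f_2): lcm = x_1**2*x_2. S = -4/5*x_1*x_2 + 1/3*x_2**2 + 6/5*x_1 - 17/15*x_2 + 6/5.
  leading term x_1*x_2: no divisor's leading term divides it; move -4/5*x_1*x_2 to the remainder.
  leading term x_2**2: no divisor's leading term divides it; move 1/3*x_2**2 to the remainder.
  leading term x_1: no divisor's leading term divides it; move 6/5*x_1 to the remainder.
  leading term x_2: no divisor's leading term divides it; move -17/15*x_2 to the remainder.
  leading term 1: no divisor's leading term divides it; move 6/5 to the remainder.
  remainder -4/5*x_1*x_2 + 1/3*x_2**2 + 6/5*x_1 - 17/15*x_2 + 6/5 ≠ 0; add g_3 = -4/5*x_1*x_2 + 1/3*x_2**2 + 6/5*x_1 - 17/15*x_2 + 6/5 to the basis.

S(f_1,g_3): lcm = x_1**2*x_2. S = 5/12*x_1*x_2**2 + 3/2*x_1**2 - 17/12*x_1*x_2 + 1/3*x_2**2 + 3/2*x_1 - 4/3*x_2.
  leading term x_1*x_2**2: subtract (-25/48*x_2)·g_3 from 5/12*x_1*x_2**2 + 3/2*x_1**2 - 17/12*x_1*x_2 + 1/3*x_2**2 + 3/2*x_1 - 4/3*x_2 → 25/144*x_2**3 + 3/2*x_1**2 - 19/24*x_1*x_2 - 37/144*x_2**2 + 3/2*x_1 - 17/24*x_2
  leading term x_2**3: no divisor's leading term divides it; move 25/144*x_2**3 to the remainder.
  leading term x_1**2: subtract (1/2)·f_1 from 3/2*x_1**2 - 19/24*x_1*x_2 - 37/144*x_2**2 + 3/2*x_1 - 17/24*x_2 → -19/24*x_1*x_2 - 37/144*x_2**2 + 3/2*x_1 - 29/24*x_2 + 2
  leading term x_1*x_2: subtract (95/96)·g_3 from -19/24*x_1*x_2 - 37/144*x_2**2 + 3/2*x_1 - 29/24*x_2 + 2 → -169/288*x_2**2 + 5/16*x_1 - 25/288*x_2 + 13/16
  leading term x_2**2: no divisor's leading term divides it; move -169/288*x_2**2 to the remainder.
  leading term x_1: no divisor's leading term divides it; move 5/16*x_1 to the remainder.
  leading term x_2: no divisor's leading term divides it; move -25/288*x_2 to the remainder.
  leading term 1: no divisor's leading term divides it; move 13/16 to the remainder.
  remainder 25/144*x_2**3 - 169/288*x_2**2 + 5/16*x_1 - 25/288*x_2 + 13/16 ≠ 0; add g_4 = 25/144*x_2**3 - 169/288*x_2**2 + 5/16*x_1 - 25/288*x_2 + 13/16 to the basis.

The other S-polynomials (S(f_2,g_3), S(f_1,g_4), S(f_2,g_4), S(g_3,g_4)) all reduce to 0 modulo the current basis, so we have a Gröbner basis.
Inter-reduce: drop elements whose leading term is divisible by another's, tail-reduce, and make monic.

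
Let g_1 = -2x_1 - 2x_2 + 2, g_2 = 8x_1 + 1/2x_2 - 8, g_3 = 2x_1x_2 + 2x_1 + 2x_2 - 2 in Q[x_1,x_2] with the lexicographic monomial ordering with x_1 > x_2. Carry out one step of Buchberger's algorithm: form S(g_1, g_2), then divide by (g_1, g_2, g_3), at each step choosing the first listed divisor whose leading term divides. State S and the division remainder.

lcm(LM(g_1), LM(g_2)) = x_1.
S = (lcm/LT(g_1))·g_1 − (lcm/LT(g_2))·g_2 = 15/16x_2.
Reduce S modulo (g_1, g_2, g_3) in that order:
  leading term x_2: no divisor's leading term divides it; move 15/16x_2 to the remainder.
The remainder 15/16x_2 is nonzero, so it would be added as the next basis element.
This is the inner loop of Buchberger's algorithm — each nonzero remainder becomes a new basis element.

S(g_1, g_2) = 15/16x_2; remainder on division = 15/16x_2.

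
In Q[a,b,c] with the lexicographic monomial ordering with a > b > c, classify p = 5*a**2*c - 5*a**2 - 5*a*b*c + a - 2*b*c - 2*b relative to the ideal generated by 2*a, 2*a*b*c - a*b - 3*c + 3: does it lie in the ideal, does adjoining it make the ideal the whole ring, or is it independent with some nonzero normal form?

5*a**2*c - 5*a**2 - 5*a*b*c + a - 2*b*c - 2*b is independent of I; its normal form modulo I is -4*b.

First compute the reduced Gröbner basis of I by Buchberger's algorithm.
f_1 = 2*a, LT = a.
f_2 = 2*a*b*c - a*b - 3*c + 3, LT = a*b*c.

S(f_1,f_2): lcm = a*b*c. S = 1/2*a*b + 3/2*c - 3/2.
  leading term a*b: subtract (1/4*b)·f_1 from 1/2*a*b + 3/2*c - 3/2 → 3/2*c - 3/2
  leading term c: no divisor's leading term divides it; move 3/2*c to the remainder.
  leading term 1: no divisor's leading term divides it; move -3/2 to the remainder.
  remainder 3/2*c - 3/2 ≠ 0; add h_3 = 3/2*c - 3/2 to the basis.

The other S-polynomials (S(f_1,h_3), S(f_2,h_3)) all reduce to 0 modulo the current basis, so we have a Gröbner basis.
Inter-reduce: drop elements whose leading term is divisible by another's, tail-reduce, and make monic.
Reduced Gröbner basis: {a, c - 1}.
Label its elements g_1 = a, g_2 = c - 1.

Reduce p = 5*a**2*c - 5*a**2 - 5*a*b*c + a - 2*b*c - 2*b modulo G:
  leading term a**2*c: subtract (5*a*c)·g_1 from 5*a**2*c - 5*a**2 - 5*a*b*c + a - 2*b*c - 2*b → -5*a**2 - 5*a*b*c + a - 2*b*c - 2*b
  leading term a**2: subtract (-5*a)·g_1 from -5*a**2 - 5*a*b*c + a - 2*b*c - 2*b → -5*a*b*c + a - 2*b*c - 2*b
  leading term a*b*c: subtract (-5*b*c)·g_1 from -5*a*b*c + a - 2*b*c - 2*b → a - 2*b*c - 2*b
  leading term a: subtract (1)·g_1 from a - 2*b*c - 2*b → -2*b*c - 2*b
  leading term b*c: subtract (-2*b)·g_2 from -2*b*c - 2*b → -4*b
  leading term b: no divisor's leading term divides it; move -4*b to the remainder.
  normal form = -4*b.
The normal form is nonzero, so p ∉ I. Since p minus its normal form lies in I, I + (p) = I + (r) where r = -4*b; decide whether this ideal is the whole ring.
Run Buchberger on G together with r (pairs among the g_i already reduce to 0 since G is a Gröbner basis):
g_1 = a, LT = a.
g_2 = c - 1, LT = c.
r = -4*b, LT = b.

The S-polynomials (S(g_1,g_2), S(g_1,r), S(g_2,r)) all reduce to 0 modulo the current basis, so we have a Gröbner basis.
Inter-reduce: drop elements whose leading term is divisible by another's, tail-reduce, and make monic.
Reduced Gröbner basis: {a, b, c - 1}.
The reduced Gröbner basis of I + (p) is {a, b, c - 1} ≠ {1}, a proper ideal, so the enlarged system stays consistent: p is independent of I, with normal form -4*b.

Ideal membership is decidable via reduction modulo a Gröbner basis.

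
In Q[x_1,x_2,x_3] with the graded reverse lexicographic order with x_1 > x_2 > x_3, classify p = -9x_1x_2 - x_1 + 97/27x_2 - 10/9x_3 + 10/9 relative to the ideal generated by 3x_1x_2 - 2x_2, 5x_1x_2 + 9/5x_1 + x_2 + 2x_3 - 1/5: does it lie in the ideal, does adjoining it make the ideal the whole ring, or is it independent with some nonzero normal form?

Adjoining -9x_1x_2 - x_1 + 97/27x_2 - 10/9x_3 + 10/9 makes the ideal the whole ring: the system is inconsistent.

First compute the reduced Gröbner basis of I by Buchberger's algorithm.
f_1 = 3x_1x_2 - 2x_2, LT = x_1x_2.
f_2 = 5x_1x_2 + 9/5x_1 + x_2 + 2x_3 - 1/5, LT = x_1x_2.

S(f_1,f_2): lcm = x_1x_2. S = -9/25x_1 - 13/15x_2 - 2/5x_3 + 1/25.
  leading term x_1: no divisor's leading term divides it; move -9/25x_1 to the remainder.
  leading term x_2: no divisor's leading term divides it; move -13/15x_2 to the remainder.
  leading term x_3: no divisor's leading term divides it; move -2/5x_3 to the remainder.
  leading term 1: no divisor's leading term divides it; move 1/25 to the remainder.
  remainder -9/25x_1 - 13/15x_2 - 2/5x_3 + 1/25 ≠ 0; add h_3 = -9/25x_1 - 13/15x_2 - 2/5x_3 + 1/25 to the basis.

S(f_1,h_3): lcm = x_1x_2. S = -65/27x_2^2 - 10/9x_2x_3 - 5/9x_2.
  leading term x_2^2: no divisor's leading term divides it; move -65/27x_2^2 to the remainder.
  leading term x_2x_3: no divisor's leading term divides it; move -10/9x_2x_3 to the remainder.
  leading term x_2: no divisor's leading term divides it; move -5/9x_2 to the remainder.
  remainder -65/27x_2^2 - 10/9x_2x_3 - 5/9x_2 ≠ 0; add h_4 = -65/27x_2^2 - 10/9x_2x_3 - 5/9x_2 to the basis.

S(f_2,h_3): lcm = x_1x_2. S = -65/27x_2^2 - 10/9x_2x_3 + 9/25x_1 + 14/45x_2 + 2/5x_3 - 1/25.
  leading term x_2^2: subtract (1)·h_4 from -65/27x_2^2 - 10/9x_2x_3 + 9/25x_1 + 14/45x_2 + 2/5x_3 - 1/25 → 9/25x_1 + 13/15x_2 + 2/5x_3 - 1/25
  leading term x_1: subtract (-1)·h_3 from 9/25x_1 + 13/15x_2 + 2/5x_3 - 1/25 → 0
  remainder 0.

S(f_1,h_4): lcm = x_1x_2^2. S = -6/13x_1x_2x_3 - 3/13x_1x_2 - 2/3x_2^2.
  leading term x_1x_2x_3: subtract (-2/13x_3)·f_1 from -6/13x_1x_2x_3 - 3/13x_1x_2 - 2/3x_2^2 → -3/13x_1x_2 - 2/3x_2^2 - 4/13x_2x_3
  leading term x_1x_2: subtract (-1/13)·f_1 from -3/13x_1x_2 - 2/3x_2^2 - 4/13x_2x_3 → -2/3x_2^2 - 4/13x_2x_3 - 2/13x_2
  leading term x_2^2: subtract (18/65)·h_4 from -2/3x_2^2 - 4/13x_2x_3 - 2/13x_2 → 0
  remainder 0.

S(f_2,h_4): lcm = x_1x_2^2. S = -6/13x_1x_2x_3 + 42/325x_1x_2 + 1/5x_2^2 + 2/5x_2x_3 - 1/25x_2.
  leading term x_1x_2x_3: subtract (-2/13x_3)·f_1 from -6/13x_1x_2x_3 + 42/325x_1x_2 + 1/5x_2^2 + 2/5x_2x_3 - 1/25x_2 → 42/325x_1x_2 + 1/5x_2^2 + 6/65x_2x_3 - 1/25x_2
  leading term x_1x_2: subtract (14/325)·f_1 from 42/325x_1x_2 + 1/5x_2^2 + 6/65x_2x_3 - 1/25x_2 → 1/5x_2^2 + 6/65x_2x_3 + 3/65x_2
  leading term x_2^2: subtract (-27/325)·h_4 from 1/5x_2^2 + 6/65x_2x_3 + 3/65x_2 → 0
  remainder 0.

S(h_3,h_4): leading monomials are coprime, so the S-polynomial reduces to 0 (Buchberger's first criterion).
Every S-polynomial of the final basis reduces to 0, so we have a Gröbner basis.
Inter-reduce: drop elements whose leading term is divisible by another's, tail-reduce, and make monic.
Reduced Gröbner basis: {x_2^2 + 6/13x_2x_3 + 3/13x_2, x_1 + 65/27x_2 + 10/9x_3 - 1/9}.
Label its elements g_1 = x_2^2 + 6/13x_2x_3 + 3/13x_2, g_2 = x_1 + 65/27x_2 + 10/9x_3 - 1/9.

Reduce p = -9x_1x_2 - x_1 + 97/27x_2 - 10/9x_3 + 10/9 modulo G:
  leading term x_1x_2: subtract (-9x_2)·g_2 from -9x_1x_2 - x_1 + 97/27x_2 - 10/9x_3 + 10/9 → 65/3x_2^2 + 10x_2x_3 - x_1 + 70/27x_2 - 10/9x_3 + 10/9
  leading term x_2^2: subtract (65/3)·g_1 from 65/3x_2^2 + 10x_2x_3 - x_1 + 70/27x_2 - 10/9x_3 + 10/9 → -x_1 - 65/27x_2 - 10/9x_3 + 10/9
  leading term x_1: subtract (-1)·g_2 from -x_1 - 65/27x_2 - 10/9x_3 + 10/9 → 1
  leading term 1: no divisor's leading term divides it; move 1 to the remainder.
  normal form = 1.
The normal form is nonzero, so p ∉ I. Since p minus its normal form lies in I, I + (p) = I + (r) where r = 1; decide whether this ideal is the whole ring.
Here r = 1 is a nonzero constant, hence a unit: 1 ∈ I + (p), the Gröbner basis of I + (p) is {1}, and the enlarged system has no common solution — adjoining p is inconsistent.

The remainder on division by a Gröbner basis is unique — it is the normal form.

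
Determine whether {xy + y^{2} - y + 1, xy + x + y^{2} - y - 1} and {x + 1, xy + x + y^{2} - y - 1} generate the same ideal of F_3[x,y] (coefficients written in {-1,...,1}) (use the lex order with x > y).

For a fixed monomial order, each ideal has a unique reduced Gröbner basis; comparing bases decides equality.
Buchberger on the first generating set:
f_1 = xy + y^{2} - y + 1, LT = xy.
f_2 = xy + x + y^{2} - y - 1, LT = xy.

S(f_1,f_2): lcm = xy. S = -x - 1.
  leading term x: no divisor's leading term divides it; move -x to the remainder.
  leading term 1: no divisor's leading term divides it; move -1 to the remainder.
  remainder -x - 1 ≠ 0; add g_3 = -x - 1 to the basis.

S(f_1,g_3): lcm = xy. S = y^{2} + y + 1.
  leading term y^{2}: no divisor's leading term divides it; move y^{2} to the remainder.
  leading term y: no divisor's leading term divides it; move y to the remainder.
  leading term 1: no divisor's leading term divides it; move 1 to the remainder.
  remainder y^{2} + y + 1 ≠ 0; add g_4 = y^{2} + y + 1 to the basis.

The other S-polynomials (S(f_2,g_3), S(f_1,g_4), S(f_2,g_4), S(g_3,g_4)) all reduce to 0 modulo the current basis, so we have a Gröbner basis.
Inter-reduce: drop elements whose leading term is divisible by another's, tail-reduce, and make monic.
Reduced Gröbner basis: {x + 1, y^{2} + y + 1}.

Buchberger on the second generating set:
h_1 = x + 1, LT = x.
h_2 = xy + x + y^{2} - y - 1, LT = xy.

S(h_1,h_2): lcm = xy. S = -x - y^{2} - y + 1.
  leading term x: subtract (-1)·h_1 from -x - y^{2} - y + 1 → -y^{2} - y - 1
  leading term y^{2}: no divisor's leading term divides it; move -y^{2} to the remainder.
  leading term y: no divisor's leading term divides it; move -y to the remainder.
  leading term 1: no divisor's leading term divides it; move -1 to the remainder.
  remainder -y^{2} - y - 1 ≠ 0; add k_3 = -y^{2} - y - 1 to the basis.

The other S-polynomials (S(h_1,k_3), S(h_2,k_3)) all reduce to 0 modulo the current basis, so we have a Gröbner basis.
Inter-reduce: drop elements whose leading term is divisible by another's, tail-reduce, and make monic.
Reduced Gröbner basis: {x + 1, y^{2} + y + 1}.

Same reduced basis, so the two generating sets span the same ideal.
The same test decides containment: I ⊆ J iff every generator of I reduces to 0 modulo a Gröbner basis of J.

Yes, the ideals are equal.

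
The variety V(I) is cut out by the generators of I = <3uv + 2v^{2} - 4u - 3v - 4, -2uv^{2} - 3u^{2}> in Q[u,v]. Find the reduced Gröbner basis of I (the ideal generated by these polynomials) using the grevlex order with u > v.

f_1 = 3uv + 2v^{2} - 4u - 3v - 4, LT = uv.
f_2 = -2uv^{2} - 3u^{2}, LT = uv^{2}.

S(f_1,f_2): lcm = uv^{2}. S = \tfrac{2}{3}v^{3} - \tfrac{3}{2}u^{2} - \tfrac{4}{3}uv - v^{2} - \tfrac{4}{3}v.
  leading term v^{3}: no divisor's leading term divides it; move \tfrac{2}{3}v^{3} to the remainder.
  leading term u^{2}: no divisor's leading term divides it; move -\tfrac{3}{2}u^{2} to the remainder.
  leading term uv: subtract (-\tfrac{4}{9})·f_1 from -\tfrac{4}{3}uv - v^{2} - \tfrac{4}{3}v → -\tfrac{1}{9}v^{2} - \tfrac{16}{9}u - \tfrac{8}{3}v - \tfrac{16}{9}
  leading term v^{2}: no divisor's leading term divides it; move -\tfrac{1}{9}v^{2} to the remainder.
  leading term u: no divisor's leading term divides it; move -\tfrac{16}{9}u to the remainder.
  leading term v: no divisor's leading term divides it; move -\tfrac{8}{3}v to the remainder.
  leading term 1: no divisor's leading term divides it; move -\tfrac{16}{9} to the remainder.
  remainder \tfrac{2}{3}v^{3} - \tfrac{3}{2}u^{2} - \tfrac{1}{9}v^{2} - \tfrac{16}{9}u - \tfrac{8}{3}v - \tfrac{16}{9} ≠ 0; add g_3 = \tfrac{2}{3}v^{3} - \tfrac{3}{2}u^{2} - \tfrac{1}{9}v^{2} - \tfrac{16}{9}u - \tfrac{8}{3}v - \tfrac{16}{9} to the basis.

S(f_1,g_3): lcm = uv^{3}. S = \tfrac{2}{3}v^{4} + \tfrac{9}{4}u^{3} - \tfrac{7}{6}uv^{2} - v^{3} + \tfrac{8}{3}u^{2} + 4uv - \tfrac{4}{3}v^{2} + \tfrac{8}{3}u.
  leading term v^{4}: subtract (v)·g_3 from \tfrac{2}{3}v^{4} + \tfrac{9}{4}u^{3} - \tfrac{7}{6}uv^{2} - v^{3} + \tfrac{8}{3}u^{2} + 4uv - \tfrac{4}{3}v^{2} + \tfrac{8}{3}u → \tfrac{9}{4}u^{3} + \tfrac{3}{2}u^{2}v - \tfrac{7}{6}uv^{2} - \tfrac{8}{9}v^{3} + \tfrac{8}{3}u^{2} + \tfrac{52}{9}uv + \tfrac{4}{3}v^{2} + \tfrac{8}{3}u + \tfrac{16}{9}v
  leading term u^{3}: no divisor's leading term divides it; move \tfrac{9}{4}u^{3} to the remainder.
  leading term u^{2}v: subtract (\tfrac{1}{2}u)·f_1 from \tfrac{3}{2}u^{2}v - \tfrac{7}{6}uv^{2} - \tfrac{8}{9}v^{3} + \tfrac{8}{3}u^{2} + \tfrac{52}{9}uv + \tfrac{4}{3}v^{2} + \tfrac{8}{3}u + \tfrac{16}{9}v → -\tfrac{13}{6}uv^{2} - \tfrac{8}{9}v^{3} + \tfrac{14}{3}u^{2} + \tfrac{131}{18}uv + \tfrac{4}{3}v^{2} + \tfrac{14}{3}u + \tfrac{16}{9}v
  leading term uv^{2}: subtract (-\tfrac{13}{18}v)·f_1 from -\tfrac{13}{6}uv^{2} - \tfrac{8}{9}v^{3} + \tfrac{14}{3}u^{2} + \tfrac{131}{18}uv + \tfrac{4}{3}v^{2} + \tfrac{14}{3}u + \tfrac{16}{9}v → \tfrac{5}{9}v^{3} + \tfrac{14}{3}u^{2} + \tfrac{79}{18}uv - \tfrac{5}{6}v^{2} + \tfrac{14}{3}u - \tfrac{10}{9}v
  leading term v^{3}: subtract (\tfrac{5}{6})·g_3 from \tfrac{5}{9}v^{3} + \tfrac{14}{3}u^{2} + \tfrac{79}{18}uv - \tfrac{5}{6}v^{2} + \tfrac{14}{3}u - \tfrac{10}{9}v → \tfrac{71}{12}u^{2} + \tfrac{79}{18}uv - \tfrac{20}{27}v^{2} + \tfrac{166}{27}u + \tfrac{10}{9}v + \tfrac{40}{27}
  leading term u^{2}: no divisor's leading term divides it; move \tfrac{71}{12}u^{2} to the remainder.
  leading term uv: subtract (\tfrac{79}{54})·f_1 from \tfrac{79}{18}uv - \tfrac{20}{27}v^{2} + \tfrac{166}{27}u + \tfrac{10}{9}v + \tfrac{40}{27} → -\tfrac{11}{3}v^{2} + 12u + \tfrac{11}{2}v + \tfrac{22}{3}
  leading term v^{2}: no divisor's leading term divides it; move -\tfrac{11}{3}v^{2} to the remainder.
  leading term u: no divisor's leading term divides it; move 12u to the remainder.
  leading term v: no divisor's leading term divides it; move \tfrac{11}{2}v to the remainder.
  leading term 1: no divisor's leading term divides it; move \tfrac{22}{3} to the remainder.
  remainder \tfrac{9}{4}u^{3} + \tfrac{71}{12}u^{2} - \tfrac{11}{3}v^{2} + 12u + \tfrac{11}{2}v + \tfrac{22}{3} ≠ 0; add g_4 = \tfrac{9}{4}u^{3} + \tfrac{71}{12}u^{2} - \tfrac{11}{3}v^{2} + 12u + \tfrac{11}{2}v + \tfrac{22}{3} to the basis.

The other S-polynomials (S(f_2,g_3), S(f_1,g_4), S(f_2,g_4), S(g_3,g_4)) all reduce to 0 modulo the current basis, so we have a Gröbner basis.
Inter-reduce: drop elements whose leading term is divisible by another's, tail-reduce, and make monic.

G = {u^{3} + \tfrac{71}{27}u^{2} - \tfrac{44}{27}v^{2} + \tfrac{16}{3}u + \tfrac{22}{9}v + \tfrac{88}{27}, v^{3} - \tfrac{9}{4}u^{2} - \tfrac{1}{6}v^{2} - \tfrac{8}{3}u - 4v - \tfrac{8}{3}, uv + \tfrac{2}{3}v^{2} - \tfrac{4}{3}u - v - \tfrac{4}{3}}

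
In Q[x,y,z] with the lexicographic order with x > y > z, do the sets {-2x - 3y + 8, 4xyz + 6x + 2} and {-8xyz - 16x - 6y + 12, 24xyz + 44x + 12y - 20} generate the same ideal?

For a fixed monomial order, each ideal has a unique reduced Gröbner basis; comparing bases decides equality.
Buchberger on the first generating set:
f_1 = -2x - 3y + 8, LT = x.
f_2 = 4xyz + 6x + 2, LT = xyz.

S(f_1,f_2): lcm = xyz. S = -3/2x + 3/2y^2z - 4yz - 1/2.
  reduce S modulo (f_1, f_2):
  remainder 3/2y^2z - 4yz + 9/4y - 13/2 ≠ 0; add g_3 = 3/2y^2z - 4yz + 9/4y - 13/2 to the basis.

The other S-polynomials (S(f_1,g_3), S(f_2,g_3)) all reduce to 0 modulo the current basis, so we have a Gröbner basis.
Inter-reduce: drop elements whose leading term is divisible by another's, tail-reduce, and make monic.
Reduced Gröbner basis: {x + 3/2y - 4, y^2z - 8/3yz + 3/2y - 13/3}.

Buchberger on the second generating set:
h_1 = -8xyz - 16x - 6y + 12, LT = xyz.
h_2 = 24xyz + 44x + 12y - 20, LT = xyz.

S(h_1,h_2): lcm = xyz. S = 1/6x + 1/4y - 2/3.
  reduce S modulo (h_1, h_2):
  remainder 1/6x + 1/4y - 2/3 ≠ 0; add k_3 = 1/6x + 1/4y - 2/3 to the basis.

S(h_1,k_3): lcm = xyz. S = 2x - 3/2y^2z + 4yz + 3/4y - 3/2.
  reduce S modulo (h_1, h_2, k_3):
  remainder -3/2y^2z + 4yz - 9/4y + 13/2 ≠ 0; add k_4 = -3/2y^2z + 4yz - 9/4y + 13/2 to the basis.

The other S-polynomials (S(h_2,k_3), S(h_1,k_4), S(h_2,k_4), S(k_3,k_4)) all reduce to 0 modulo the current basis, so we have a Gröbner basis.
Inter-reduce: drop elements whose leading term is divisible by another's, tail-reduce, and make monic.
Reduced Gröbner basis: {x + 3/2y - 4, y^2z - 8/3yz + 3/2y - 13/3}.

Same reduced basis, so the two generating sets span the same ideal.

Yes, the ideals are equal.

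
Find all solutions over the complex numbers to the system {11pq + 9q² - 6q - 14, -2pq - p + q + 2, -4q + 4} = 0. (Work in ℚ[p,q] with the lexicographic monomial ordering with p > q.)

Compute a lex Gröbner basis by Buchberger's algorithm.
f_1 = 11pq + 9q² - 6q - 14, LT = pq.
f_2 = -2pq - p + q + 2, LT = pq.
f_3 = -4q + 4, LT = q.

S(f_1,f_2): lcm = pq. S = -½p + 9/11q² - 1/22q - 3/11.
  leading term p: no divisor's leading term divides it; move -½p to the remainder.
  leading term q²: subtract (-9/44q)·f_3 from 9/11q² - 1/22q - 3/11 → 17/22q - 3/11
  leading term q: subtract (-17/88)·f_3 from 17/22q - 3/11 → ½
  leading term 1: no divisor's leading term divides it; move ½ to the remainder.
  remainder -½p + ½ ≠ 0; add h_4 = -½p + ½ to the basis.

The other S-polynomials (S(f_1,f_3), S(f_2,f_3), S(f_1,h_4), S(f_2,h_4), S(f_3,h_4)) all reduce to 0 modulo the current basis, so we have a Gröbner basis.
Inter-reduce: drop elements whose leading term is divisible by another's, tail-reduce, and make monic.
Reduced Gröbner basis: {p - 1, q - 1}.

The lex basis is triangular: the last element involves only q. Solving q - 1 = 0 gives q ∈ {1}; substituting each value into the earlier elements determines the remaining variables.
  q = 1: the earlier basis element becomes p - 1 = 0, giving p = 1 — point (1, 1).
Substituting each solution back into the original system confirms all equations vanish.

{(1, 1)}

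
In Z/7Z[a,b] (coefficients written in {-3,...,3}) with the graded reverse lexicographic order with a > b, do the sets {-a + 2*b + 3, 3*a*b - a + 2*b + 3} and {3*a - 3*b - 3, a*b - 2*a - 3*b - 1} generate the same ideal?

For a fixed monomial order, each ideal has a unique reduced Gröbner basis; comparing bases decides equality.
Buchberger on the first generating set:
f_1 = -a + 2*b + 3, LT = a.
f_2 = 3*a*b - a + 2*b + 3, LT = a*b.

S(f_1,f_2): lcm = a*b. S = -2*b**2 - 2*a + b - 1.
  reduce S modulo (f_1, f_2):
  remainder -2*b**2 - 3*b ≠ 0; add g_3 = -2*b**2 - 3*b to the basis.

The other S-polynomials (S(f_1,g_3), S(f_2,g_3)) all reduce to 0 modulo the current basis, so we have a Gröbner basis.
Inter-reduce: drop elements whose leading term is divisible by another's, tail-reduce, and make monic.
Reduced Gröbner basis: {b**2 - 2*b, a - 2*b - 3}.

Buchberger on the second generating set:
h_1 = 3*a - 3*b - 3, LT = a.
h_2 = a*b - 2*a - 3*b - 1, LT = a*b.

S(h_1,h_2): lcm = a*b. S = -b**2 + 2*a + 2*b + 1.
  reduce S modulo (h_1, h_2):
  remainder -b**2 - 3*b + 3 ≠ 0; add k_3 = -b**2 - 3*b + 3 to the basis.

The other S-polynomials (S(h_1,k_3), S(h_2,k_3)) all reduce to 0 modulo the current basis, so we have a Gröbner basis.
Inter-reduce: drop elements whose leading term is divisible by another's, tail-reduce, and make monic.
Reduced Gröbner basis: {b**2 + 3*b - 3, a - b - 1}.

These differ, so the ideals are not equal.

No, the ideals differ.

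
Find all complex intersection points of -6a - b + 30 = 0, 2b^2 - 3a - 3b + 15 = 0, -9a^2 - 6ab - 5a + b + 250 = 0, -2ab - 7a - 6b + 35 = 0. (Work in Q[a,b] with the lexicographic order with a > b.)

Compute a lex Gröbner basis by Buchberger's algorithm.
f_1 = -6a - b + 30, LT = a.
f_2 = -3a + 2b^2 - 3b + 15, LT = a.
f_3 = -9a^2 - 6ab - 5a + b + 250, LT = a^2.
f_4 = -2ab - 7a - 6b + 35, LT = ab.

S(f_1,f_2): lcm = a. S = 2/3b^2 - 5/6b.
  reduce S modulo (f_1, f_2, f_3, f_4):
  remainder 2/3b^2 - 5/6b ≠ 0; add h_5 = 2/3b^2 - 5/6b to the basis.

S(f_1,f_3): lcm = a^2. S = -1/2ab - 50/9a + 1/9b + 250/9.
  reduce S modulo (f_1, f_2, f_3, f_4, h_5):
  remainder -587/432b ≠ 0; add h_6 = -587/432b to the basis.

The other S-polynomials (S(f_1,f_4), S(f_2,f_3), S(f_2,f_4), S(f_3,f_4), S(f_1,h_5), S(f_2,h_5), S(f_3,h_5), S(f_4,h_5), S(f_1,h_6), S(f_2,h_6), S(f_3,h_6), S(f_4,h_6), S(h_5,h_6)) all reduce to 0 modulo the current basis, so we have a Gröbner basis.
Inter-reduce: drop elements whose leading term is divisible by another's, tail-reduce, and make monic.
Reduced Gröbner basis: {a - 5, b}.

Since the basis is lex-ordered, b is univariate in b. Its roots are {0}. Back-substituting each root into the other basis elements fixes the other coordinates.
  b = 0: the earlier basis element becomes a - 5 = 0, giving a = 5 — point (5, 0).

{(5, 0)}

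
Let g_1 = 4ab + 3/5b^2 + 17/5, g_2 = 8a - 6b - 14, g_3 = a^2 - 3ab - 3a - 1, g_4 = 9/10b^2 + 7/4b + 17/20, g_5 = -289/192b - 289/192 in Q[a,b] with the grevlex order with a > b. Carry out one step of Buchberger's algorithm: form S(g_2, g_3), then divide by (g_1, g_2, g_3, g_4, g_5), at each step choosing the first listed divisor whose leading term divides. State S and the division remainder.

lcm(LM(g_2), LM(g_3)) = a^2.
S = (lcm/LT(g_2))·g_2 − (lcm/LT(g_3))·g_3 = 9/4ab + 5/4a + 1.
Reduce S modulo (g_1, g_2, g_3, g_4, g_5) in that order:
  leading term ab: subtract (9/16)·g_1 from 9/4ab + 5/4a + 1 → -27/80b^2 + 5/4a - 73/80
  leading term b^2: subtract (-3/8)·g_4 from -27/80b^2 + 5/4a - 73/80 → 5/4a + 21/32b - 19/32
  leading term a: subtract (5/32)·g_2 from 5/4a + 21/32b - 19/32 → 51/32b + 51/32
  leading term b: subtract (-18/17)·g_5 from 51/32b + 51/32 → 0
The remainder is 0, so this S-polynomial contributes no new basis element.

S(g_2, g_3) = 9/4ab + 5/4a + 1; remainder on division = 0.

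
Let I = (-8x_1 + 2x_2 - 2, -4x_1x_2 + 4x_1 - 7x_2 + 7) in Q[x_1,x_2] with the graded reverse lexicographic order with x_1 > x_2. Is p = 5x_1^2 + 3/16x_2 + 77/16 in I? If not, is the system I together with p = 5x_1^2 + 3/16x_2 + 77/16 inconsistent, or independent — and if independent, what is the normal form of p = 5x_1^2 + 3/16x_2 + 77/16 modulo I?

First compute the reduced Gröbner basis of I by Buchberger's algorithm.
f_1 = -8x_1 + 2x_2 - 2, LT = x_1.
f_2 = -4x_1x_2 + 4x_1 - 7x_2 + 7, LT = x_1x_2.

S(f_1,f_2): lcm = x_1x_2. S = -1/4x_2^2 + x_1 - 3/2x_2 + 7/4.
  leading term x_2^2: no divisor's leading term divides it; move -1/4x_2^2 to the remainder.
  leading term x_1: subtract (-1/8)·f_1 from x_1 - 3/2x_2 + 7/4 → -5/4x_2 + 3/2
  leading term x_2: no divisor's leading term divides it; move -5/4x_2 to the remainder.
  leading term 1: no divisor's leading term divides it; move 3/2 to the remainder.
  remainder -1/4x_2^2 - 5/4x_2 + 3/2 ≠ 0; add h_3 = -1/4x_2^2 - 5/4x_2 + 3/2 to the basis.

S(f_1,h_3): leading monomials are coprime, so the S-polynomial reduces to 0 (Buchberger's first criterion).
S(f_2,h_3): lcm = x_1x_2^2. S = -6x_1x_2 + 7/4x_2^2 + 6x_1 - 7/4x_2.
  leading term x_1x_2: subtract (3/4x_2)·f_1 from -6x_1x_2 + 7/4x_2^2 + 6x_1 - 7/4x_2 → 1/4x_2^2 + 6x_1 - 1/4x_2
  leading term x_2^2: subtract (-1)·h_3 from 1/4x_2^2 + 6x_1 - 1/4x_2 → 6x_1 - 3/2x_2 + 3/2
  leading term x_1: subtract (-3/4)·f_1 from 6x_1 - 3/2x_2 + 3/2 → 0
  remainder 0.

Every S-polynomial of the final basis reduces to 0, so we have a Gröbner basis.
Inter-reduce: drop elements whose leading term is divisible by another's, tail-reduce, and make monic.
Reduced Gröbner basis: {x_2^2 + 5x_2 - 6, x_1 - 1/4x_2 + 1/4}.
Label its elements g_1 = x_2^2 + 5x_2 - 6, g_2 = x_1 - 1/4x_2 + 1/4.

Reduce p = 5x_1^2 + 3/16x_2 + 77/16 modulo G:
  leading term x_1^2: subtract (5x_1)·g_2 from 5x_1^2 + 3/16x_2 + 77/16 → 5/4x_1x_2 - 5/4x_1 + 3/16x_2 + 77/16
  leading term x_1x_2: subtract (5/4x_2)·g_2 from 5/4x_1x_2 - 5/4x_1 + 3/16x_2 + 77/16 → 5/16x_2^2 - 5/4x_1 - 1/8x_2 + 77/16
  leading term x_2^2: subtract (5/16)·g_1 from 5/16x_2^2 - 5/4x_1 - 1/8x_2 + 77/16 → -5/4x_1 - 27/16x_2 + 107/16
  leading term x_1: subtract (-5/4)·g_2 from -5/4x_1 - 27/16x_2 + 107/16 → -2x_2 + 7
  leading term x_2: no divisor's leading term divides it; move -2x_2 to the remainder.
  leading term 1: no divisor's leading term divides it; move 7 to the remainder.
  normal form = -2x_2 + 7.
The normal form is nonzero, so p ∉ I. Since p minus its normal form lies in I, I + (p) = I + (r) where r = -2x_2 + 7; decide whether this ideal is the whole ring.
Run Buchberger on G together with r (pairs among the g_i already reduce to 0 since G is a Gröbner basis):
g_1 = x_2^2 + 5x_2 - 6, LT = x_2^2.
g_2 = x_1 - 1/4x_2 + 1/4, LT = x_1.
r = -2x_2 + 7, LT = x_2.

S(g_1,g_2): leading monomials are coprime, so the S-polynomial reduces to 0 (Buchberger's first criterion).
S(g_1,r): lcm = x_2^2. S = 17/2x_2 - 6.
  leading term x_2: subtract (-17/4)·r from 17/2x_2 - 6 → 95/4
  leading term 1: no divisor's leading term divides it; move 95/4 to the remainder.
  remainder 95/4 ≠ 0; add m_4 = 95/4 to the basis.

S(g_2,r): leading monomials are coprime, so the S-polynomial reduces to 0 (Buchberger's first criterion).
S(g_1,m_4): leading monomials are coprime, so the S-polynomial reduces to 0 (Buchberger's first criterion).
S(g_2,m_4): leading monomials are coprime, so the S-polynomial reduces to 0 (Buchberger's first criterion).
S(r,m_4): leading monomials are coprime, so the S-polynomial reduces to 0 (Buchberger's first criterion).
Every S-polynomial of the final basis reduces to 0, so we have a Gröbner basis.
Inter-reduce: drop elements whose leading term is divisible by another's, tail-reduce, and make monic.
Reduced Gröbner basis: {1}.
The reduced Gröbner basis of I + (p) is {1}: the ideal is the whole ring, so the enlarged system has no common solution — adjoining p is inconsistent.

Adjoining 5x_1^2 + 3/16x_2 + 77/16 makes the ideal the whole ring: the system is inconsistent.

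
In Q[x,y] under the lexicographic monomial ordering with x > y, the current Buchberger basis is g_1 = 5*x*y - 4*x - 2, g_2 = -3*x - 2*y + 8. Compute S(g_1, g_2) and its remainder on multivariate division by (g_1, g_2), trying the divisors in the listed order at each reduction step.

S(g_1, g_2) = -4/5*x - 2/3*y**2 + 8/3*y - 2/5; remainder on division = -2/3*y**2 + 16/5*y - 38/15.

lcm(LM(g_1), LM(g_2)) = x*y.
S = (lcm/LT(g_1))·g_1 − (lcm/LT(g_2))·g_2 = -4/5*x - 2/3*y**2 + 8/3*y - 2/5.
Reduce S modulo (g_1, g_2) in that order:
  leading term x: subtract (4/15)·g_2 from -4/5*x - 2/3*y**2 + 8/3*y - 2/5 → -2/3*y**2 + 16/5*y - 38/15
  leading term y**2: no divisor's leading term divides it; move -2/3*y**2 to the remainder.
  leading term y: no divisor's leading term divides it; move 16/5*y to the remainder.
  leading term 1: no divisor's leading term divides it; move -38/15 to the remainder.
The remainder -2/3*y**2 + 16/5*y - 38/15 is nonzero, so it would be added as the next basis element.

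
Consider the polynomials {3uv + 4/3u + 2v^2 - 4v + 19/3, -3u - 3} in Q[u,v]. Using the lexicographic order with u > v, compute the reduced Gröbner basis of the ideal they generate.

f_1 = 3uv + 4/3u + 2v^2 - 4v + 19/3, LT = uv.
f_2 = -3u - 3, LT = u.

S(f_1,f_2): lcm = uv. S = 4/9u + 2/3v^2 - 7/3v + 19/9.
  leading term u: subtract (-4/27)·f_2 from 4/9u + 2/3v^2 - 7/3v + 19/9 → 2/3v^2 - 7/3v + 5/3
  leading term v^2: no divisor's leading term divides it; move 2/3v^2 to the remainder.
  leading term v: no divisor's leading term divides it; move -7/3v to the remainder.
  leading term 1: no divisor's leading term divides it; move 5/3 to the remainder.
  remainder 2/3v^2 - 7/3v + 5/3 ≠ 0; add g_3 = 2/3v^2 - 7/3v + 5/3 to the basis.

The other S-polynomials (S(f_1,g_3), S(f_2,g_3)) all reduce to 0 modulo the current basis, so we have a Gröbner basis.
Inter-reduce: drop elements whose leading term is divisible by another's, tail-reduce, and make monic.

G = {u + 1, v^2 - 7/2v + 5/2}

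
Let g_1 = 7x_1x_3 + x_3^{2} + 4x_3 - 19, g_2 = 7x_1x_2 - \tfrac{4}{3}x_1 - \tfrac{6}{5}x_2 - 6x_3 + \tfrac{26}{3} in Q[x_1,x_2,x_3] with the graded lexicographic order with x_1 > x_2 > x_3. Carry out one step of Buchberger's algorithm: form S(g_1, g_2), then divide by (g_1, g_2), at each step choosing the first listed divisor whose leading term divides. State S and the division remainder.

lcm(LM(g_1), LM(g_2)) = x_1x_2x_3.
S = (lcm/LT(g_1))·g_1 − (lcm/LT(g_2))·g_2 = \tfrac{1}{7}x_2x_3^{2} + \tfrac{4}{21}x_1x_3 + \tfrac{26}{35}x_2x_3 + \tfrac{6}{7}x_3^{2} - \tfrac{19}{7}x_2 - \tfrac{26}{21}x_3.
Reduce S modulo (g_1, g_2) in that order:
  leading term x_2x_3^{2}: no divisor's leading term divides it; move \tfrac{1}{7}x_2x_3^{2} to the remainder.
  leading term x_1x_3: subtract (\tfrac{4}{147})·g_1 from \tfrac{4}{21}x_1x_3 + \tfrac{26}{35}x_2x_3 + \tfrac{6}{7}x_3^{2} - \tfrac{19}{7}x_2 - \tfrac{26}{21}x_3 → \tfrac{26}{35}x_2x_3 + \tfrac{122}{147}x_3^{2} - \tfrac{19}{7}x_2 - \tfrac{66}{49}x_3 + \tfrac{76}{147}
  leading term x_2x_3: no divisor's leading term divides it; move \tfrac{26}{35}x_2x_3 to the remainder.
  leading term x_3^{2}: no divisor's leading term divides it; move \tfrac{122}{147}x_3^{2} to the remainder.
  leading term x_2: no divisor's leading term divides it; move -\tfrac{19}{7}x_2 to the remainder.
  leading term x_3: no divisor's leading term divides it; move -\tfrac{66}{49}x_3 to the remainder.
  leading term 1: no divisor's leading term divides it; move \tfrac{76}{147} to the remainder.
The remainder \tfrac{1}{7}x_2x_3^{2} + \tfrac{26}{35}x_2x_3 + \tfrac{122}{147}x_3^{2} - \tfrac{19}{7}x_2 - \tfrac{66}{49}x_3 + \tfrac{76}{147} is nonzero, so it would be added as the next basis element.

S(g_1, g_2) = \tfrac{1}{7}x_2x_3^{2} + \tfrac{4}{21}x_1x_3 + \tfrac{26}{35}x_2x_3 + \tfrac{6}{7}x_3^{2} - \tfrac{19}{7}x_2 - \tfrac{26}{21}x_3; remainder on division = \tfrac{1}{7}x_2x_3^{2} + \tfrac{26}{35}x_2x_3 + \tfrac{122}{147}x_3^{2} - \tfrac{19}{7}x_2 - \tfrac{66}{49}x_3 + \tfrac{76}{147}.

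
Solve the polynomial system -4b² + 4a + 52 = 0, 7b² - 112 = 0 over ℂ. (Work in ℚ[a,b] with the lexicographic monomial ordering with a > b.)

{(3, -4), (3, 4)}

Compute a lex Gröbner basis by Buchberger's algorithm.
f_1 = 4a - 4b² + 52, LT = a.
f_2 = 7b² - 112, LT = b².

The S-polynomials (S(f_1,f_2)) all reduce to 0 modulo the current basis, so we have a Gröbner basis.
Inter-reduce: drop elements whose leading term is divisible by another's, tail-reduce, and make monic.
Reduced Gröbner basis: {a - 3, b² - 16}.

The lex basis is triangular: the last element involves only b. Solving b² - 16 = 0 gives b ∈ {-4, 4}; substituting each value into the earlier elements determines the remaining variables.
  b = -4: the earlier basis element becomes a - 3 = 0, giving a = 3 — point (3, -4).
  b = 4: the earlier basis element becomes a - 3 = 0, giving a = 3 — point (3, 4).
Check: every point annihilates each of the original generators.
This is the nonlinear analogue of row-reducing a linear system.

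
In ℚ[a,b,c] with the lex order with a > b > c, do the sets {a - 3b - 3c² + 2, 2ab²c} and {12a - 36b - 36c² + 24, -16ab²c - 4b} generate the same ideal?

No, the ideals differ.

Since reduced Gröbner bases are canonical representatives of ideals under a given ordering, it suffices to compute and compare them.
Buchberger on the first generating set:
f_1 = a - 3b - 3c² + 2, LT = a.
f_2 = 2ab²c, LT = ab²c.

S(f_1,f_2): lcm = ab²c. S = -3b³c - 3b²c³ + 2b²c.
  leading term b³c: no divisor's leading term divides it; move -3b³c to the remainder.
  leading term b²c³: no divisor's leading term divides it; move -3b²c³ to the remainder.
  leading term b²c: no divisor's leading term divides it; move 2b²c to the remainder.
  remainder -3b³c - 3b²c³ + 2b²c ≠ 0; add g_3 = -3b³c - 3b²c³ + 2b²c to the basis.

The other S-polynomials (S(f_1,g_3), S(f_2,g_3)) all reduce to 0 modulo the current basis, so we have a Gröbner basis.
Inter-reduce: drop elements whose leading term is divisible by another's, tail-reduce, and make monic.
Reduced Gröbner basis: {a - 3b - 3c² + 2, b³c + b²c³ - ⅔b²c}.

Buchberger on the second generating set:
h_1 = 12a - 36b - 36c² + 24, LT = a.
h_2 = -16ab²c - 4b, LT = ab²c.

S(h_1,h_2): lcm = ab²c. S = -3b³c - 3b²c³ + 2b²c - ¼b.
  leading term b³c: no divisor's leading term divides it; move -3b³c to the remainder.
  leading term b²c³: no divisor's leading term divides it; move -3b²c³ to the remainder.
  leading term b²c: no divisor's leading term divides it; move 2b²c to the remainder.
  leading term b: no divisor's leading term divides it; move -¼b to the remainder.
  remainder -3b³c - 3b²c³ + 2b²c - ¼b ≠ 0; add k_3 = -3b³c - 3b²c³ + 2b²c - ¼b to the basis.

The other S-polynomials (S(h_1,k_3), S(h_2,k_3)) all reduce to 0 modulo the current basis, so we have a Gröbner basis.
Inter-reduce: drop elements whose leading term is divisible by another's, tail-reduce, and make monic.
Reduced Gröbner basis: {a - 3b - 3c² + 2, b³c + b²c³ - ⅔b²c + 1/12b}.

Since the reduced bases disagree, the two ideals are not the same.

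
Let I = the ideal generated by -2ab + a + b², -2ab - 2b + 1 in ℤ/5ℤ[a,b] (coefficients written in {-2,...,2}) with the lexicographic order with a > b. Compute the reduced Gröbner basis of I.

G = {a + b² + 2b - 1, b³ + 2b² - 2b - 2}

Buchberger's algorithm terminates because the ascending chain of leading-term ideals stabilizes.

f_1 = -2ab + a + b², LT = ab.
f_2 = -2ab - 2b + 1, LT = ab.

S(f_1,f_2): lcm = ab. S = 2a + 2b² - b - 2.
  reduce S modulo (f_1, f_2):
  remainder 2a + 2b² - b - 2 ≠ 0; add g_3 = 2a + 2b² - b - 2 to the basis.

S(f_1,g_3): lcm = ab. S = 2a - b³ + b.
  reduce S modulo (f_1, f_2, g_3):
  remainder -b³ - 2b² + 2b + 2 ≠ 0; add g_4 = -b³ - 2b² + 2b + 2 to the basis.

The other S-polynomials (S(f_2,g_3), S(f_1,g_4), S(f_2,g_4), S(g_3,g_4)) all reduce to 0 modulo the current basis, so we have a Gröbner basis.
Inter-reduce: drop elements whose leading term is divisible by another's, tail-reduce, and make monic.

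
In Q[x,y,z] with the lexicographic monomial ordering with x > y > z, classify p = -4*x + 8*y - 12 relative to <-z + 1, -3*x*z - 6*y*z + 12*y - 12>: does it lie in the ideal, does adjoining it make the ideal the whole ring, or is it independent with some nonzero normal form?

Adjoining -4*x + 8*y - 12 makes the ideal the whole ring: the system is inconsistent.

First compute the reduced Gröbner basis of I by Buchberger's algorithm.
f_1 = -z + 1, LT = z.
f_2 = -3*x*z - 6*y*z + 12*y - 12, LT = x*z.

S(f_1,f_2): lcm = x*z. S = -x - 2*y*z + 4*y - 4.
  reduce S modulo (f_1, f_2):
  remainder -x + 2*y - 4 ≠ 0; add h_3 = -x + 2*y - 4 to the basis.

The other S-polynomials (S(f_1,h_3), S(f_2,h_3)) all reduce to 0 modulo the current basis, so we have a Gröbner basis.
Inter-reduce: drop elements whose leading term is divisible by another's, tail-reduce, and make monic.
Reduced Gröbner basis: {x - 2*y + 4, z - 1}.
Label its elements g_1 = x - 2*y + 4, g_2 = z - 1.

Reduce p = -4*x + 8*y - 12 modulo G:
  leading term x: subtract (-4)·g_1 from -4*x + 8*y - 12 → 4
  leading term 1: no divisor's leading term divides it; move 4 to the remainder.
  normal form = 4.
The normal form is nonzero, so p ∉ I. Since p minus its normal form lies in I, I + (p) = I + (r) where r = 4; decide whether this ideal is the whole ring.
Here r = 4 is a nonzero constant, hence a unit: 1 ∈ I + (p), the Gröbner basis of I + (p) is {1}, and the enlarged system has no common solution — adjoining p is inconsistent.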